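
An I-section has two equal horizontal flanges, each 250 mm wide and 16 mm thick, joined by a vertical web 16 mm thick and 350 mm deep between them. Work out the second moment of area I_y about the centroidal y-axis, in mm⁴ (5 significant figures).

I_y ≈ 4.1786 × 10⁷ mm⁴

Treat the section as a set of non-overlapping primitives; coordinates are from the bounding-box lower-left.
Bottom flange: 250 × 16, A = 4 000 mm², x = 125 mm, Ī = 20 833 333 mm⁴.
Web: 16 × 350, A = 5 600 mm², x = 125 mm, Ī = 119466.7 mm⁴.
Top flange: 250 × 16, A = 4 000 mm², x = 125 mm, Ī = 20 833 333 mm⁴.
By symmetry the centroid is at mid-width, x̄ = 125 mm.
All pieces are centred on the centroidal y-axis, so I = ΣĪ = 41 786 133 mm⁴.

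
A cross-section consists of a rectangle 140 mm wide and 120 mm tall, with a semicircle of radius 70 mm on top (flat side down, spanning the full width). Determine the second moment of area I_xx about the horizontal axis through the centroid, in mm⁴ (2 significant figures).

I_xx ≈ 6.5 × 10⁷ mm⁴

Decompose the section into non-overlapping parts with the origin at the bottom-left of its bounding rectangle.
Rectangular body: 140 × 120, A = 16 800 mm², y = 60 mm, Ī = 20 160 000 mm⁴.
Semicircular cap: semicircle r = 70, A = 7 697 mm², y = 149.7 mm, Ī = 2 635 265 mm⁴.
Centroid: ȳ = ΣA·y / ΣA = 88.19 mm.
Transfer each piece to the horizontal axis through the centroid using Ī + A·d² with d = y − 88.19:
  rectangular body: d = -28.19 mm → contributes +33 507 199 mm⁴
  semicircular cap: d = 61.52 mm → contributes +31 768 148 mm⁴
Total I = 65 275 348 mm⁴.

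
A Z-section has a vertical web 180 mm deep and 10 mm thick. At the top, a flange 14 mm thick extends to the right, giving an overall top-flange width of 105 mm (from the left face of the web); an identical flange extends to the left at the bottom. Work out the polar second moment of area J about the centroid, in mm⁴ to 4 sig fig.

Break the section into simple shapes (no overlaps), measuring from the bottom-left corner of the bounding box.
Web: 10 × 180, A = 1 800 mm², y = 90 mm, Ī = 4 860 000 mm⁴.
Top flange (beyond web): 95 × 14, A = 1 330 mm², y = 173 mm, Ī = 21723.3 mm⁴.
Bottom flange (beyond web): 95 × 14, A = 1 330 mm², y = 7 mm, Ī = 21723.3 mm⁴.
Centroid: ȳ = ΣA·y / ΣA = 90 mm.
Transfer each piece to the centroidal x-axis using Ī + A·d² with d = y − 90:
  web: d = 0 mm → contributes +4 860 000 mm⁴
  top flange (beyond web): d = 83 mm → contributes +9 184 093 mm⁴
  bottom flange (beyond web): d = -83 mm → contributes +9 184 093 mm⁴
Total I = 23 228 187 mm⁴.
For the y-axis: x̄ = 100 mm.
Repeating about the centroidal y-axis gives I_y = 9 347 167 mm⁴.
Polar second moment: J = I_x + I_y = 32 575 353 mm⁴.

J ≈ 3.258 × 10⁷ mm⁴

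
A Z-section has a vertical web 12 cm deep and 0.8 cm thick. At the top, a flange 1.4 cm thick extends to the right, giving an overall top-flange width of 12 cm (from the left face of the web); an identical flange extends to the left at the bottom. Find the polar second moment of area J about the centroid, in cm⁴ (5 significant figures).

J ≈ 2458.5 cm⁴

Split into non-overlapping primitives; take the origin at the lower-left of the bounding box.
Web: 0.8 × 12, A = 9.6 cm², y = 6 cm, Ī = 115.2 cm⁴.
Top flange (beyond web): 11.2 × 1.4, A = 15.68 cm², y = 11.3 cm, Ī = 2.561067 cm⁴.
Bottom flange (beyond web): 11.2 × 1.4, A = 15.68 cm², y = 0.7 cm, Ī = 2.561067 cm⁴.
Centroid: ȳ = ΣA·y / ΣA = 6 cm.
Transfer each piece to the centroidal x-axis using Ī + A·d² with d = y − 6:
  web: d = 0 cm → contributes +115.2 cm⁴
  top flange (beyond web): d = 5.3 cm → contributes +443.0123 cm⁴
  bottom flange (beyond web): d = -5.3 cm → contributes +443.0123 cm⁴
Total I = 1001.225 cm⁴.
For the y-axis: x̄ = 11.6 cm.
Repeating about the centroidal y-axis gives I_y = 1457.289 cm⁴.
Polar second moment: J = I_x + I_y = 2458.513 cm⁴.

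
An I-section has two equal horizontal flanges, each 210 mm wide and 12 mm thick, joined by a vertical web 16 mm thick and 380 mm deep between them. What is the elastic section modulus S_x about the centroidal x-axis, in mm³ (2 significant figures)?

S_x ≈ 1.3 × 10⁶ mm³

Decompose the section into non-overlapping parts with the origin at the bottom-left of its bounding rectangle.
Bottom flange: 210 × 12, A = 2 520 mm², y = 6 mm, Ī = 30 240 mm⁴.
Web: 16 × 380, A = 6 080 mm², y = 202 mm, Ī = 73 162 667 mm⁴.
Top flange: 210 × 12, A = 2 520 mm², y = 398 mm, Ī = 30 240 mm⁴.
By symmetry the centroid is at mid-height, ȳ = 202 mm.
Transfer each piece to the centroidal x-axis using Ī + A·d² with d = y − 202:
  bottom flange: d = -196 mm → contributes +96 838 560 mm⁴
  web: d = 0 mm → contributes +73 162 667 mm⁴
  top flange: d = 196 mm → contributes +96 838 560 mm⁴
Total I = 266 839 787 mm⁴.
Extreme fibre distance c = 202 mm; S = I/c = 1 320 989 mm³.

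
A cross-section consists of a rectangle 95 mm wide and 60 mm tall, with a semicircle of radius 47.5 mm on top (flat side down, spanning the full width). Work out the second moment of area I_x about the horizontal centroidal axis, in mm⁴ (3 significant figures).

Decompose the section into non-overlapping parts with the origin at the bottom-left of its bounding rectangle.
Rectangular body: 95 × 60, A = 5 700 mm², y = 30 mm, Ī = 1 710 000 mm⁴.
Semicircular cap: semicircle r = 47.5, A = 3544.1 mm², y = 80.16 mm, Ī = 558 736 mm⁴.
Centroid: ȳ = ΣA·y / ΣA = 49.231 mm.
Transfer each piece to the horizontal centroidal axis using Ī + A·d² with d = y − 49.231:
  rectangular body: d = -19.231 mm → contributes +3 817 985 mm⁴
  semicircular cap: d = 30.929 mm → contributes +3 949 013 mm⁴
Total I = 7 766 998 mm⁴.

I_x ≈ 7.77 × 10⁶ mm⁴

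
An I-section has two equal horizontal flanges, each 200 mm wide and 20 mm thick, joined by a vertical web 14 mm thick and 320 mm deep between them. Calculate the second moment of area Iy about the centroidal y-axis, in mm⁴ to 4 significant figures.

Split into non-overlapping primitives; take the origin at the lower-left of the bounding box.
Bottom flange: 200 × 20, A = 4 000 mm², x = 100 mm, Ī = 13 333 333 mm⁴.
Web: 14 × 320, A = 4 480 mm², x = 100 mm, Ī = 73173.3 mm⁴.
Top flange: 200 × 20, A = 4 000 mm², x = 100 mm, Ī = 13 333 333 mm⁴.
By symmetry the centroid is at mid-width, x̄ = 100 mm.
All pieces are centred on the centroidal y-axis, so I = ΣĪ = 26 739 840 mm⁴.

Iy ≈ 2.674 × 10⁷ mm⁴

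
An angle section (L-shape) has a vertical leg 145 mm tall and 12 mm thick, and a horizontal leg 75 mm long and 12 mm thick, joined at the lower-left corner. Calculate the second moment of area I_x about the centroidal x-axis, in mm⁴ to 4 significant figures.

Break the section into simple shapes (no overlaps), measuring from the bottom-left corner of the bounding box.
Vertical leg: 12 × 145, A = 1 740 mm², y = 72.5 mm, Ī = 3 048 625 mm⁴.
Horizontal leg (remainder): 63 × 12, A = 756 mm², y = 6 mm, Ī = 9 072 mm⁴.
Centroid: ȳ = ΣA·y / ΣA = 52.3582 mm.
Transfer each piece to the centroidal x-axis using Ī + A·d² with d = y − 52.3582:
  vertical leg: d = 20.1418 mm → contributes +3 754 531 mm⁴
  horizontal leg (remainder): d = -46.3582 mm → contributes +1 633 777 mm⁴
Total I = 5 388 308 mm⁴.

I_x ≈ 5.388 × 10⁶ mm⁴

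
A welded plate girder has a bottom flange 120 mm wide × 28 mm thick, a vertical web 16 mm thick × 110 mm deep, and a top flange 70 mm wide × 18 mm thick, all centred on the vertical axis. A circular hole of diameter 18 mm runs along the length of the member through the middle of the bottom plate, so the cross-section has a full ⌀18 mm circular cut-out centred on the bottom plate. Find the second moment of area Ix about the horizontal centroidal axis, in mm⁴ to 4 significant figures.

Ix ≈ 1.905 × 10⁷ mm⁴

Split into non-overlapping primitives; take the origin at the lower-left of the bounding box.
Bottom plate: 120 × 28, A = 3 360 mm², y = 14 mm, Ī = 219 520 mm⁴.
Web plate: 16 × 110, A = 1 760 mm², y = 83 mm, Ī = 1 774 667 mm⁴.
Top plate: 70 × 18, A = 1 260 mm², y = 147 mm, Ī = 34 020 mm⁴.
Hole (subtracted): ⌀18, A = 254.469 mm², y = 14 mm, Ī = 5 153 mm⁴.
Centroid: ȳ = ΣA·y / ΣA = 61.1828 mm.
Transfer each piece to the horizontal centroidal axis using Ī + A·d² with d = y − 61.1828:
  bottom plate: d = -47.1828 mm → contributes +7 699 623 mm⁴
  web plate: d = 21.8172 mm → contributes +2 612 406 mm⁴
  top plate: d = 85.8172 mm → contributes +9 313 395 mm⁴
  hole: d = -47.1828 mm → contributes −571 657 mm⁴
Total I = 19 053 767 mm⁴.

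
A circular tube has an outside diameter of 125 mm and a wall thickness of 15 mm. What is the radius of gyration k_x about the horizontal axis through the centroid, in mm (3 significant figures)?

Split into non-overlapping primitives; take the origin at the lower-left of the bounding box.
Outer circle: ⌀125, A = 12 272 mm², y = 62.5 mm, Ī = 11 984 225 mm⁴.
Bore (subtracted): ⌀95, A = 7088.2 mm², y = 62.5 mm, Ī = 3 998 198 mm⁴.
By symmetry the centroid is at mid-height, ȳ = 62.5 mm.
All pieces are centred on the horizontal axis through the centroid, so I = ΣĪ (holes subtracted) = 7 986 027 mm⁴.
Radius of gyration: k = √(I/A) = √(7 986 027 / 5183.6) = 39.251 mm.

k_x ≈ 39.3 mm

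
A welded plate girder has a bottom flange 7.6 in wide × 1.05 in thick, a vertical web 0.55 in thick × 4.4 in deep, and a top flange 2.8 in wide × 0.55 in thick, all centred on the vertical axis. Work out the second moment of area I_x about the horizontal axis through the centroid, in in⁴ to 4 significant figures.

I_x ≈ 46.43 in⁴

Break the section into simple shapes (no overlaps), measuring from the bottom-left corner of the bounding box.
Bottom plate: 7.6 × 1.05, A = 7.98 in², y = 0.525 in, Ī = 0.733163 in⁴.
Web plate: 0.55 × 4.4, A = 2.42 in², y = 3.25 in, Ī = 3.90427 in⁴.
Top plate: 2.8 × 0.55, A = 1.54 in², y = 5.725 in, Ī = 0.0388208 in⁴.
Centroid: ȳ = ΣA·y / ΣA = 1.74799 in.
Transfer each piece to the horizontal axis through the centroid using Ī + A·d² with d = y − 1.74799:
  bottom plate: d = -1.22299 in → contributes +12.6689 in⁴
  web plate: d = 1.50201 in → contributes +9.36387 in⁴
  top plate: d = 3.97701 in → contributes +24.3964 in⁴
Total I = 46.4292 in⁴.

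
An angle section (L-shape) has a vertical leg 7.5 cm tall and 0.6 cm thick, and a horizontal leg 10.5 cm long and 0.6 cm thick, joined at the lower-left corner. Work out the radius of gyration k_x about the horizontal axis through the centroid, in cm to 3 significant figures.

Split into non-overlapping primitives; take the origin at the lower-left of the bounding box.
Vertical leg: 0.6 × 7.5, A = 4.5 cm², y = 3.75 cm, Ī = 21.094 cm⁴.
Horizontal leg (remainder): 9.9 × 0.6, A = 5.94 cm², y = 0.3 cm, Ī = 0.1782 cm⁴.
Centroid: ȳ = ΣA·y / ΣA = 1.7871 cm.
Transfer each piece to the horizontal axis through the centroid using Ī + A·d² with d = y − 1.7871:
  vertical leg: d = 1.9629 cm → contributes +38.433 cm⁴
  horizontal leg (remainder): d = -1.4871 cm → contributes +13.314 cm⁴
Total I = 51.746 cm⁴.
Radius of gyration: k = √(I/A) = √(51.746 / 10.44) = 2.2263 cm.

k_x ≈ 2.23 cm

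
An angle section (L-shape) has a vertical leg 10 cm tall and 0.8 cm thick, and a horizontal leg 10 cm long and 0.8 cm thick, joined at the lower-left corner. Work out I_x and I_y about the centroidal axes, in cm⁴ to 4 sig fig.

Decompose the section into non-overlapping parts with the origin at the bottom-left of its bounding rectangle.
Vertical leg: 0.8 × 10, A = 8 cm², y = 5 cm, Ī = 66.6667 cm⁴.
Horizontal leg (remainder): 9.2 × 0.8, A = 7.36 cm², y = 0.4 cm, Ī = 0.392533 cm⁴.
Centroid: ȳ = ΣA·y / ΣA = 2.79583 cm.
Transfer each piece to the centroidal x-axis using Ī + A·d² with d = y − 2.79583:
  vertical leg: d = 2.20417 cm → contributes +105.533 cm⁴
  horizontal leg (remainder): d = -2.39583 cm → contributes +42.6391 cm⁴
Total I = 148.173 cm⁴.
For the y-axis: x̄ = 2.79583 cm.
Repeating about the centroidal y-axis gives I_y = 148.173 cm⁴.

I_x ≈ 148.2 cm⁴, I_y ≈ 148.2 cm⁴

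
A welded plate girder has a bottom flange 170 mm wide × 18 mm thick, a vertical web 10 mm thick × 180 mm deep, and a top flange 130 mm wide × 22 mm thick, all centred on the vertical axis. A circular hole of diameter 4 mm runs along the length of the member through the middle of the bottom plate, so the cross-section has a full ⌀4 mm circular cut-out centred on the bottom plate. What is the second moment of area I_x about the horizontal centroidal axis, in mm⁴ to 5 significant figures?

Break the section into simple shapes (no overlaps), measuring from the bottom-left corner of the bounding box.
Bottom plate: 170 × 18, A = 3 060 mm², y = 9 mm, Ī = 82 620 mm⁴.
Web plate: 10 × 180, A = 1 800 mm², y = 108 mm, Ī = 4 860 000 mm⁴.
Top plate: 130 × 22, A = 2 860 mm², y = 209 mm, Ī = 115353.3 mm⁴.
Hole (subtracted): ⌀4, A = 12.56637 mm², y = 9 mm, Ī = 12.56637 mm⁴.
Centroid: ȳ = ΣA·y / ΣA = 106.3346 mm.
Transfer each piece to the horizontal centroidal axis using Ī + A·d² with d = y − 106.3346:
  bottom plate: d = -97.3346 mm → contributes +29 073 137 mm⁴
  web plate: d = 1.665396 mm → contributes +4 864 992 mm⁴
  top plate: d = 102.6654 mm → contributes +30 260 278 mm⁴
  hole: d = -97.3346 mm → contributes −119066.7 mm⁴
Total I = 64 079 341 mm⁴.

I_x ≈ 6.4079 × 10⁷ mm⁴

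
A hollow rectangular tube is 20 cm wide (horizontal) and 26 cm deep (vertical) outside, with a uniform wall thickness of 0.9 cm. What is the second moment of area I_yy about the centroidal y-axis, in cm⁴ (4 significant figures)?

I_yy ≈ 5176 cm⁴

Break the section into simple shapes (no overlaps), measuring from the bottom-left corner of the bounding box.
Outer rectangle: 20 × 26, A = 520 cm², x = 10 cm, Ī = 17333.3 cm⁴.
Inner void (subtracted): 18.2 × 24.2, A = 440.44 cm², x = 10 cm, Ī = 12157.6 cm⁴.
By symmetry the centroid is at mid-width, x̄ = 10 cm.
All pieces are centred on the centroidal y-axis, so I = ΣĪ (holes subtracted) = 5175.72 cm⁴.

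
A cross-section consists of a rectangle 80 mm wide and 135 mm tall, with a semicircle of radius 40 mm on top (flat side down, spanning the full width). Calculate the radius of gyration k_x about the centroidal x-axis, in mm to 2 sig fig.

k_x ≈ 48 mm

Split into non-overlapping primitives; take the origin at the lower-left of the bounding box.
Rectangular body: 80 × 135, A = 10 800 mm², y = 67.5 mm, Ī = 16 402 500 mm⁴.
Semicircular cap: semicircle r = 40, A = 2 513 mm², y = 152 mm, Ī = 280 978 mm⁴.
Centroid: ȳ = ΣA·y / ΣA = 83.45 mm.
Transfer each piece to the centroidal x-axis using Ī + A·d² with d = y − 83.45:
  rectangular body: d = -15.95 mm → contributes +19 149 166 mm⁴
  semicircular cap: d = 68.53 mm → contributes +12 083 905 mm⁴
Total I = 31 233 071 mm⁴.
Radius of gyration: k = √(I/A) = √(31 233 071 / 13 313) = 48.44 mm.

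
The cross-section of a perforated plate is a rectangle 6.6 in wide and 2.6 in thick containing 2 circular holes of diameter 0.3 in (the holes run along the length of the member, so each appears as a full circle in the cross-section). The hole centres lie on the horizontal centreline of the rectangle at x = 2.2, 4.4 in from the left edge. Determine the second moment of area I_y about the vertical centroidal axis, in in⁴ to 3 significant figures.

I_y ≈ 62.1 in⁴

Decompose the section into non-overlapping parts with the origin at the bottom-left of its bounding rectangle.
Plate: 6.6 × 2.6, A = 17.16 in², x = 3.3 in, Ī = 62.291 in⁴.
Hole 1 (subtracted): ⌀0.3, A = 0.070686 in², x = 2.2 in, Ī = 0.00039761 in⁴.
Hole 2 (subtracted): ⌀0.3, A = 0.070686 in², x = 4.4 in, Ī = 0.00039761 in⁴.
By symmetry the centroid is at mid-width, x̄ = 3.3 in.
Transfer each piece to the vertical centroidal axis using Ī + A·d² with d = x − 3.3:
  plate: d = 0 in → contributes +62.291 in⁴
  hole 1: d = -1.1 in → contributes −0.085927 in⁴
  hole 2: d = 1.1 in → contributes −0.085927 in⁴
Total I = 62.119 in⁴.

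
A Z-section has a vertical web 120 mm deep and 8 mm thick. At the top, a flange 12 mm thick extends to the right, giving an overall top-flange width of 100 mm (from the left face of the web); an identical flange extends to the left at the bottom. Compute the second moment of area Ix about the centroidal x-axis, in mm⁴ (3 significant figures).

Treat the section as a set of non-overlapping primitives; coordinates are from the bounding-box lower-left.
Web: 8 × 120, A = 960 mm², y = 60 mm, Ī = 1 152 000 mm⁴.
Top flange (beyond web): 92 × 12, A = 1 104 mm², y = 114 mm, Ī = 13 248 mm⁴.
Bottom flange (beyond web): 92 × 12, A = 1 104 mm², y = 6 mm, Ī = 13 248 mm⁴.
Centroid: ȳ = ΣA·y / ΣA = 60 mm.
Transfer each piece to the centroidal x-axis using Ī + A·d² with d = y − 60:
  web: d = 0 mm → contributes +1 152 000 mm⁴
  top flange (beyond web): d = 54 mm → contributes +3 232 512 mm⁴
  bottom flange (beyond web): d = -54 mm → contributes +3 232 512 mm⁴
Total I = 7 617 024 mm⁴.

Ix ≈ 7.62 × 10⁶ mm⁴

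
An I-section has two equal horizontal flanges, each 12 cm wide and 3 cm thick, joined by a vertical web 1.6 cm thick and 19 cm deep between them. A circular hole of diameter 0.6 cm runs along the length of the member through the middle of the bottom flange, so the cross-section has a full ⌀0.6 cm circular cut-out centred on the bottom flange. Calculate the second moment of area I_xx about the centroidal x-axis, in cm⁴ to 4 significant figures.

I_xx ≈ 9646 cm⁴

Treat the section as a set of non-overlapping primitives; coordinates are from the bounding-box lower-left.
Bottom flange: 12 × 3, A = 36 cm², y = 1.5 cm, Ī = 27 cm⁴.
Web: 1.6 × 19, A = 30.4 cm², y = 12.5 cm, Ī = 914.533 cm⁴.
Top flange: 12 × 3, A = 36 cm², y = 23.5 cm, Ī = 27 cm⁴.
Hole (subtracted): ⌀0.6, A = 0.282743 cm², y = 1.5 cm, Ī = 0.00636173 cm⁴.
Centroid: ȳ = ΣA·y / ΣA = 12.5305 cm.
Transfer each piece to the centroidal x-axis using Ī + A·d² with d = y − 12.5305:
  bottom flange: d = -11.0305 cm → contributes +4407.16 cm⁴
  web: d = -0.0304569 cm → contributes +914.562 cm⁴
  top flange: d = 10.9695 cm → contributes +4358.91 cm⁴
  hole: d = -11.0305 cm → contributes −34.408 cm⁴
Total I = 9646.22 cm⁴.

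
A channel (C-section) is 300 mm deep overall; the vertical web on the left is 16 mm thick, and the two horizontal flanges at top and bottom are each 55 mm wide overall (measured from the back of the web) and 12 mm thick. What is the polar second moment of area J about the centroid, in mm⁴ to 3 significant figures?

Split into non-overlapping primitives; take the origin at the lower-left of the bounding box.
Web: 16 × 300, A = 4 800 mm², y = 150 mm, Ī = 36 000 000 mm⁴.
Top flange (beyond web): 39 × 12, A = 468 mm², y = 294 mm, Ī = 5 616 mm⁴.
Bottom flange (beyond web): 39 × 12, A = 468 mm², y = 6 mm, Ī = 5 616 mm⁴.
By symmetry the centroid is at mid-height, ȳ = 150 mm.
Transfer each piece to the centroidal x-axis using Ī + A·d² with d = y − 150:
  web: d = 0 mm → contributes +36 000 000 mm⁴
  top flange (beyond web): d = 144 mm → contributes +9 710 064 mm⁴
  bottom flange (beyond web): d = -144 mm → contributes +9 710 064 mm⁴
Total I = 55 420 128 mm⁴.
For the y-axis: x̄ = 12.487 mm.
Repeating about the centroidal y-axis gives I_y = 813 381 mm⁴.
Polar second moment: J = I_x + I_y = 56 233 509 mm⁴.

J ≈ 5.62 × 10⁷ mm⁴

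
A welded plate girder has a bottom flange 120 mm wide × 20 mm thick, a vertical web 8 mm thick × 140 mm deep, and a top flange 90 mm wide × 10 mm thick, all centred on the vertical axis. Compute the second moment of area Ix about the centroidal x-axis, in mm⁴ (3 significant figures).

Split into non-overlapping primitives; take the origin at the lower-left of the bounding box.
Bottom plate: 120 × 20, A = 2 400 mm², y = 10 mm, Ī = 80 000 mm⁴.
Web plate: 8 × 140, A = 1 120 mm², y = 90 mm, Ī = 1 829 333 mm⁴.
Top plate: 90 × 10, A = 900 mm², y = 165 mm, Ī = 7 500 mm⁴.
Centroid: ȳ = ΣA·y / ΣA = 61.833 mm.
Transfer each piece to the centroidal x-axis using Ī + A·d² with d = y − 61.833:
  bottom plate: d = -51.833 mm → contributes +6 527 879 mm⁴
  web plate: d = 28.167 mm → contributes +2 717 945 mm⁴
  top plate: d = 103.17 mm → contributes +9 586 665 mm⁴
Total I = 18 832 489 mm⁴.

Ix ≈ 1.88 × 10⁷ mm⁴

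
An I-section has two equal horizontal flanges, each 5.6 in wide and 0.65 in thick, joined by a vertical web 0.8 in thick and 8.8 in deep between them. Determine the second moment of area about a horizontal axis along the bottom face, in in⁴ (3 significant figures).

Split into non-overlapping primitives; take the origin at the lower-left of the bounding box.
Bottom flange: 5.6 × 0.65, A = 3.64 in², y = 0.325 in, Ī = 0.12816 in⁴.
Web: 0.8 × 8.8, A = 7.04 in², y = 5.05 in, Ī = 45.431 in⁴.
Top flange: 5.6 × 0.65, A = 3.64 in², y = 9.775 in, Ī = 0.12816 in⁴.
Transfer each piece to a horizontal axis along the bottom face using Ī + A·d² with d = y − 0:
  bottom flange: d = 0.325 in → contributes +0.51263 in⁴
  web: d = 5.05 in → contributes +224.97 in⁴
  top flange: d = 9.775 in → contributes +347.93 in⁴
Total I = 573.41 in⁴.

I_base ≈ 573 in⁴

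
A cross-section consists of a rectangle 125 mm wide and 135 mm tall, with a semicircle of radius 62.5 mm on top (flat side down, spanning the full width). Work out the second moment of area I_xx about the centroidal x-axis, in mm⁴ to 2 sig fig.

I_xx ≈ 6.7 × 10⁷ mm⁴

Decompose the section into non-overlapping parts with the origin at the bottom-left of its bounding rectangle.
Rectangular body: 125 × 135, A = 16 875 mm², y = 67.5 mm, Ī = 25 628 906 mm⁴.
Semicircular cap: semicircle r = 62.5, A = 6 136 mm², y = 161.5 mm, Ī = 1 674 758 mm⁴.
Centroid: ȳ = ΣA·y / ΣA = 92.57 mm.
Transfer each piece to the centroidal x-axis using Ī + A·d² with d = y − 92.57:
  rectangular body: d = -25.07 mm → contributes +36 236 816 mm⁴
  semicircular cap: d = 68.95 mm → contributes +30 848 604 mm⁴
Total I = 67 085 420 mm⁴.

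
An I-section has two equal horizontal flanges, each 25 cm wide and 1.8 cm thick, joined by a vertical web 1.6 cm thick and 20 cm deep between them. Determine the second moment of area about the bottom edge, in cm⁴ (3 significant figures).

Decompose the section into non-overlapping parts with the origin at the bottom-left of its bounding rectangle.
Bottom flange: 25 × 1.8, A = 45 cm², y = 0.9 cm, Ī = 12.15 cm⁴.
Web: 1.6 × 20, A = 32 cm², y = 11.8 cm, Ī = 1066.7 cm⁴.
Top flange: 25 × 1.8, A = 45 cm², y = 22.7 cm, Ī = 12.15 cm⁴.
Transfer each piece to a horizontal axis along the bottom face using Ī + A·d² with d = y − 0:
  bottom flange: d = 0.9 cm → contributes +48.6 cm⁴
  web: d = 11.8 cm → contributes +5522.3 cm⁴
  top flange: d = 22.7 cm → contributes +23 200 cm⁴
Total I = 28 771 cm⁴.

I_base ≈ 2.88 × 10⁴ cm⁴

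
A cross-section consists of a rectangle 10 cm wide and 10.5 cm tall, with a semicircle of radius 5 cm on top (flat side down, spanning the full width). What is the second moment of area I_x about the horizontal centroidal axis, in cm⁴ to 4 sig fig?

I_x ≈ 2587 cm⁴

Break the section into simple shapes (no overlaps), measuring from the bottom-left corner of the bounding box.
Rectangular body: 10 × 10.5, A = 105 cm², y = 5.25 cm, Ī = 964.688 cm⁴.
Semicircular cap: semicircle r = 5, A = 39.2699 cm², y = 12.6221 cm, Ī = 68.5981 cm⁴.
Centroid: ȳ = ΣA·y / ΣA = 7.25666 cm.
Transfer each piece to the horizontal centroidal axis using Ī + A·d² with d = y − 7.25666:
  rectangular body: d = -2.00666 cm → contributes +1387.49 cm⁴
  semicircular cap: d = 5.36541 cm → contributes +1199.08 cm⁴
Total I = 2586.57 cm⁴.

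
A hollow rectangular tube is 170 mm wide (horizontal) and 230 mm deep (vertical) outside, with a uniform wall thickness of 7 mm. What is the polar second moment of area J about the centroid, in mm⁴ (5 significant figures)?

Decompose the section into non-overlapping parts with the origin at the bottom-left of its bounding rectangle.
Outer rectangle: 170 × 230, A = 39 100 mm², y = 115 mm, Ī = 172 365 833 mm⁴.
Inner void (subtracted): 156 × 216, A = 33 696 mm², y = 115 mm, Ī = 131 010 048 mm⁴.
By symmetry the centroid is at mid-height, ȳ = 115 mm.
All pieces are centred on the centroidal x-axis, so I = ΣĪ (holes subtracted) = 41 355 785 mm⁴.
Repeating about the centroidal y-axis gives I_y = 25 830 345 mm⁴.
Polar second moment: J = I_x + I_y = 67 186 131 mm⁴.

J ≈ 6.7186 × 10⁷ mm⁴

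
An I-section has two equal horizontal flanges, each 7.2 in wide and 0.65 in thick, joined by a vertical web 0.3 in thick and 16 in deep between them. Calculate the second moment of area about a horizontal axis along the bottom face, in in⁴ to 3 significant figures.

Decompose the section into non-overlapping parts with the origin at the bottom-left of its bounding rectangle.
Bottom flange: 7.2 × 0.65, A = 4.68 in², y = 0.325 in, Ī = 0.16478 in⁴.
Web: 0.3 × 16, A = 4.8 in², y = 8.65 in, Ī = 102.4 in⁴.
Top flange: 7.2 × 0.65, A = 4.68 in², y = 16.975 in, Ī = 0.16478 in⁴.
Transfer each piece to the base of the section using Ī + A·d² with d = y − 0:
  bottom flange: d = 0.325 in → contributes +0.6591 in⁴
  web: d = 8.65 in → contributes +461.55 in⁴
  top flange: d = 16.975 in → contributes +1348.7 in⁴
Total I = 1810.9 in⁴.

I_base ≈ 1810 in⁴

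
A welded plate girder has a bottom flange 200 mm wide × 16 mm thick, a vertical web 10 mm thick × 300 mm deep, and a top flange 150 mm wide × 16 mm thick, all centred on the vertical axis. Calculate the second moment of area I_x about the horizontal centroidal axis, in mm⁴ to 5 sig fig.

Split into non-overlapping primitives; take the origin at the lower-left of the bounding box.
Bottom plate: 200 × 16, A = 3 200 mm², y = 8 mm, Ī = 68266.67 mm⁴.
Web plate: 10 × 300, A = 3 000 mm², y = 166 mm, Ī = 22 500 000 mm⁴.
Top plate: 150 × 16, A = 2 400 mm², y = 324 mm, Ī = 51 200 mm⁴.
Centroid: ȳ = ΣA·y / ΣA = 151.3023 mm.
Transfer each piece to the horizontal centroidal axis using Ī + A·d² with d = y − 151.3023:
  bottom plate: d = -143.3023 mm → contributes +65 782 048 mm⁴
  web plate: d = 14.69767 mm → contributes +23 148 065 mm⁴
  top plate: d = 172.6977 mm → contributes +71 629 968 mm⁴
Total I = 160 560 081 mm⁴.

I_x ≈ 1.6056 × 10⁸ mm⁴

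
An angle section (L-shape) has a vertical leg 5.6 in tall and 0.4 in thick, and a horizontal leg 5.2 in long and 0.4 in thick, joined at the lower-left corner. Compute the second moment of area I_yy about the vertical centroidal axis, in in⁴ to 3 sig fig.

I_yy ≈ 10.7 in⁴

Decompose the section into non-overlapping parts with the origin at the bottom-left of its bounding rectangle.
Vertical leg: 0.4 × 5.6, A = 2.24 in², x = 0.2 in, Ī = 0.029867 in⁴.
Horizontal leg (remainder): 4.8 × 0.4, A = 1.92 in², x = 2.8 in, Ī = 3.6864 in⁴.
Centroid: x̄ = ΣA·x / ΣA = 1.4 in.
Transfer each piece to the vertical centroidal axis using Ī + A·d² with d = x − 1.4:
  vertical leg: d = -1.2 in → contributes +3.2555 in⁴
  horizontal leg (remainder): d = 1.4 in → contributes +7.4496 in⁴
Total I = 10.705 in⁴.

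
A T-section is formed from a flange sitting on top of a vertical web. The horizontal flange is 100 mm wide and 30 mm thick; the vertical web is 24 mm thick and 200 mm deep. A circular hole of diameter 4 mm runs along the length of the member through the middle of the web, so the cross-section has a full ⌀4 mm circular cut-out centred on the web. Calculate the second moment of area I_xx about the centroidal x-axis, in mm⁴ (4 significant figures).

Break the section into simple shapes (no overlaps), measuring from the bottom-left corner of the bounding box.
Flange: 100 × 30, A = 3 000 mm², y = 215 mm, Ī = 225 000 mm⁴.
Web: 24 × 200, A = 4 800 mm², y = 100 mm, Ī = 16 000 000 mm⁴.
Hole (subtracted): ⌀4, A = 12.5664 mm², y = 100 mm, Ī = 12.5664 mm⁴.
Centroid: ȳ = ΣA·y / ΣA = 144.302 mm.
Transfer each piece to the centroidal x-axis using Ī + A·d² with d = y − 144.302:
  flange: d = 70.6979 mm → contributes +15 219 561 mm⁴
  web: d = -44.3021 mm → contributes +25 420 863 mm⁴
  hole: d = -44.3021 mm → contributes −24676.3 mm⁴
Total I = 40 615 748 mm⁴.

I_xx ≈ 4.062 × 10⁷ mm⁴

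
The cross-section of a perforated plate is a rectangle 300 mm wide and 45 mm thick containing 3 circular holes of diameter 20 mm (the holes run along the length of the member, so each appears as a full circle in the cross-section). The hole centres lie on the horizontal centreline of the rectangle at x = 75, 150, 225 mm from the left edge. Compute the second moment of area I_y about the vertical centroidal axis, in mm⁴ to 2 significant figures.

I_y ≈ 9.8 × 10⁷ mm⁴

Split into non-overlapping primitives; take the origin at the lower-left of the bounding box.
Plate: 300 × 45, A = 13 500 mm², x = 150 mm, Ī = 101 250 000 mm⁴.
Hole 1 (subtracted): ⌀20, A = 314.2 mm², x = 75 mm, Ī = 7 854 mm⁴.
Hole 2 (subtracted): ⌀20, A = 314.2 mm², x = 150 mm, Ī = 7 854 mm⁴.
Hole 3 (subtracted): ⌀20, A = 314.2 mm², x = 225 mm, Ī = 7 854 mm⁴.
By symmetry the centroid is at mid-width, x̄ = 150 mm.
Transfer each piece to the vertical centroidal axis using Ī + A·d² with d = x − 150:
  plate: d = 0 mm → contributes +101 250 000 mm⁴
  hole 1: d = -75 mm → contributes −1 775 000 mm⁴
  hole 2: d = 0 mm → contributes −7 854 mm⁴
  hole 3: d = 75 mm → contributes −1 775 000 mm⁴
Total I = 97 692 146 mm⁴.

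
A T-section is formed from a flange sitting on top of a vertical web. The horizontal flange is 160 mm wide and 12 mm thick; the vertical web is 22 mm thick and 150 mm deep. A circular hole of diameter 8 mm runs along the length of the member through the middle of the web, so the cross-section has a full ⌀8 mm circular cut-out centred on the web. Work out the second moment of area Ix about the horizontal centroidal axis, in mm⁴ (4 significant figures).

Ix ≈ 1.413 × 10⁷ mm⁴

Decompose the section into non-overlapping parts with the origin at the bottom-left of its bounding rectangle.
Flange: 160 × 12, A = 1 920 mm², y = 156 mm, Ī = 23 040 mm⁴.
Web: 22 × 150, A = 3 300 mm², y = 75 mm, Ī = 6 187 500 mm⁴.
Hole (subtracted): ⌀8, A = 50.2655 mm², y = 75 mm, Ī = 201.062 mm⁴.
Centroid: ȳ = ΣA·y / ΣA = 105.083 mm.
Transfer each piece to the horizontal centroidal axis using Ī + A·d² with d = y − 105.083:
  flange: d = 50.9172 mm → contributes +5 000 761 mm⁴
  web: d = -30.0828 mm → contributes +9 173 914 mm⁴
  hole: d = -30.0828 mm → contributes −45 690 mm⁴
Total I = 14 128 985 mm⁴.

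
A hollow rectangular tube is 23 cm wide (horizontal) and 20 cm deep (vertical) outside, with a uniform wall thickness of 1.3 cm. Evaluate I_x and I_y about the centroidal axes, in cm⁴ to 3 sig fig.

I_x ≈ 6380 cm⁴, I_y ≈ 7970 cm⁴

Treat the section as a set of non-overlapping primitives; coordinates are from the bounding-box lower-left.
Outer rectangle: 23 × 20, A = 460 cm², y = 10 cm, Ī = 15 333 cm⁴.
Inner void (subtracted): 20.4 × 17.4, A = 354.96 cm², y = 10 cm, Ī = 8955.6 cm⁴.
By symmetry the centroid is at mid-height, ȳ = 10 cm.
All pieces are centred on the centroidal x-axis, so I = ΣĪ (holes subtracted) = 6377.7 cm⁴.
Repeating about the centroidal y-axis gives I_y = 7968.3 cm⁴.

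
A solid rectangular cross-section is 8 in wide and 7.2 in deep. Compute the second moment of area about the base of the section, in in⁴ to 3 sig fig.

I_base ≈ 995 in⁴

The section: 8 × 7.2, A = 57.6 in², y = 3.6 in, Ī = 248.83 in⁴.
Transfer it to the bottom edge using Ī + A·d² with d = y − 0:
  the section: d = 3.6 in → contributes +995.33 in⁴
Total I = 995.33 in⁴.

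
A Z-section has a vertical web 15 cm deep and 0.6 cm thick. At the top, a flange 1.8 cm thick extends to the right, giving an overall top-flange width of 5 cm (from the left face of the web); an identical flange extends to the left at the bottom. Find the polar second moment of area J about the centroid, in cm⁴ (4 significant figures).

Decompose the section into non-overlapping parts with the origin at the bottom-left of its bounding rectangle.
Web: 0.6 × 15, A = 9 cm², y = 7.5 cm, Ī = 168.75 cm⁴.
Top flange (beyond web): 4.4 × 1.8, A = 7.92 cm², y = 14.1 cm, Ī = 2.1384 cm⁴.
Bottom flange (beyond web): 4.4 × 1.8, A = 7.92 cm², y = 0.9 cm, Ī = 2.1384 cm⁴.
Centroid: ȳ = ΣA·y / ΣA = 7.5 cm.
Transfer each piece to the centroidal x-axis using Ī + A·d² with d = y − 7.5:
  web: d = 0 cm → contributes +168.75 cm⁴
  top flange (beyond web): d = 6.6 cm → contributes +347.134 cm⁴
  bottom flange (beyond web): d = -6.6 cm → contributes +347.134 cm⁴
Total I = 863.017 cm⁴.
For the y-axis: x̄ = 4.7 cm.
Repeating about the centroidal y-axis gives I_y = 124.825 cm⁴.
Polar second moment: J = I_x + I_y = 987.842 cm⁴.

J ≈ 987.8 cm⁴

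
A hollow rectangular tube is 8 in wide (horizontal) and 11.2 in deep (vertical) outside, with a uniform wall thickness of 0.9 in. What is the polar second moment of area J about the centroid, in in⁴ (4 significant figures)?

J ≈ 798.7 in⁴

Decompose the section into non-overlapping parts with the origin at the bottom-left of its bounding rectangle.
Outer rectangle: 8 × 11.2, A = 89.6 in², y = 5.6 in, Ī = 936.619 in⁴.
Inner void (subtracted): 6.2 × 9.4, A = 58.28 in², y = 5.6 in, Ī = 429.135 in⁴.
By symmetry the centroid is at mid-height, ȳ = 5.6 in.
All pieces are centred on the centroidal x-axis, so I = ΣĪ (holes subtracted) = 507.484 in⁴.
Repeating about the centroidal y-axis gives I_y = 291.176 in⁴.
Polar second moment: J = I_x + I_y = 798.66 in⁴.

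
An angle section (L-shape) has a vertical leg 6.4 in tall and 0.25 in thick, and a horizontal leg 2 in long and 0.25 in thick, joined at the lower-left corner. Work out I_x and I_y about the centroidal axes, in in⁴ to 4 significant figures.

I_x ≈ 8.712 in⁴, I_y ≈ 0.4635 in⁴

Decompose the section into non-overlapping parts with the origin at the bottom-left of its bounding rectangle.
Vertical leg: 0.25 × 6.4, A = 1.6 in², y = 3.2 in, Ī = 5.46133 in⁴.
Horizontal leg (remainder): 1.75 × 0.25, A = 0.4375 in², y = 0.125 in, Ī = 0.00227865 in⁴.
Centroid: ȳ = ΣA·y / ΣA = 2.53972 in.
Transfer each piece to the centroidal x-axis using Ī + A·d² with d = y − 2.53972:
  vertical leg: d = 0.660276 in → contributes +6.15888 in⁴
  horizontal leg (remainder): d = -2.41472 in → contributes +2.55329 in⁴
Total I = 8.71217 in⁴.
For the y-axis: x̄ = 0.339724 in.
Repeating about the centroidal y-axis gives I_y = 0.463545 in⁴.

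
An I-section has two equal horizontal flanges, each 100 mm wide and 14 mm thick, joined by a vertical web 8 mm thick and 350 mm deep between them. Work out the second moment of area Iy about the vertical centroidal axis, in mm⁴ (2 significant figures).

Decompose the section into non-overlapping parts with the origin at the bottom-left of its bounding rectangle.
Bottom flange: 100 × 14, A = 1 400 mm², x = 50 mm, Ī = 1 166 667 mm⁴.
Web: 8 × 350, A = 2 800 mm², x = 50 mm, Ī = 14 933 mm⁴.
Top flange: 100 × 14, A = 1 400 mm², x = 50 mm, Ī = 1 166 667 mm⁴.
By symmetry the centroid is at mid-width, x̄ = 50 mm.
All pieces are centred on the vertical centroidal axis, so I = ΣĪ = 2 348 267 mm⁴.

Iy ≈ 2.3 × 10⁶ mm⁴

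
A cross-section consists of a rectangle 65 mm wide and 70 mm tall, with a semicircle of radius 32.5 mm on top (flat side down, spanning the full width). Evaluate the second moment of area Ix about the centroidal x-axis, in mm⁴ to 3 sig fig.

Decompose the section into non-overlapping parts with the origin at the bottom-left of its bounding rectangle.
Rectangular body: 65 × 70, A = 4 550 mm², y = 35 mm, Ī = 1 857 917 mm⁴.
Semicircular cap: semicircle r = 32.5, A = 1659.2 mm², y = 83.793 mm, Ī = 122 452 mm⁴.
Centroid: ȳ = ΣA·y / ΣA = 48.038 mm.
Transfer each piece to the centroidal x-axis using Ī + A·d² with d = y − 48.038:
  rectangular body: d = -13.038 mm → contributes +2 631 385 mm⁴
  semicircular cap: d = 35.755 mm → contributes +2 243 582 mm⁴
Total I = 4 874 967 mm⁴.

Ix ≈ 4.87 × 10⁶ mm⁴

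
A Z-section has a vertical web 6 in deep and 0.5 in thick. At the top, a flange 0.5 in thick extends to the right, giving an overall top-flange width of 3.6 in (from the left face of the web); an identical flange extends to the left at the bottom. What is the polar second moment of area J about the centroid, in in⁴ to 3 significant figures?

J ≈ 45.1 in⁴

Break the section into simple shapes (no overlaps), measuring from the bottom-left corner of the bounding box.
Web: 0.5 × 6, A = 3 in², y = 3 in, Ī = 9 in⁴.
Top flange (beyond web): 3.1 × 0.5, A = 1.55 in², y = 5.75 in, Ī = 0.032292 in⁴.
Bottom flange (beyond web): 3.1 × 0.5, A = 1.55 in², y = 0.25 in, Ī = 0.032292 in⁴.
Centroid: ȳ = ΣA·y / ΣA = 3 in.
Transfer each piece to the centroidal x-axis using Ī + A·d² with d = y − 3:
  web: d = 0 in → contributes +9 in⁴
  top flange (beyond web): d = 2.75 in → contributes +11.754 in⁴
  bottom flange (beyond web): d = -2.75 in → contributes +11.754 in⁴
Total I = 32.508 in⁴.
For the y-axis: x̄ = 3.35 in.
Repeating about the centroidal y-axis gives I_y = 12.589 in⁴.
Polar second moment: J = I_x + I_y = 45.097 in⁴.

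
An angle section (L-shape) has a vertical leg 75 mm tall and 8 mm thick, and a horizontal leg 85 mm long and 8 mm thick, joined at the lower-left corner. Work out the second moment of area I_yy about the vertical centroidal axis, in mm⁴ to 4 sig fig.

Decompose the section into non-overlapping parts with the origin at the bottom-left of its bounding rectangle.
Vertical leg: 8 × 75, A = 600 mm², x = 4 mm, Ī = 3 200 mm⁴.
Horizontal leg (remainder): 77 × 8, A = 616 mm², x = 46.5 mm, Ī = 304 355 mm⁴.
Centroid: x̄ = ΣA·x / ΣA = 25.5296 mm.
Transfer each piece to the vertical centroidal axis using Ī + A·d² with d = x − 25.5296:
  vertical leg: d = -21.5296 mm → contributes +281 314 mm⁴
  horizontal leg (remainder): d = 20.9704 mm → contributes +575 246 mm⁴
Total I = 856 560 mm⁴.

I_yy ≈ 8.566 × 10⁵ mm⁴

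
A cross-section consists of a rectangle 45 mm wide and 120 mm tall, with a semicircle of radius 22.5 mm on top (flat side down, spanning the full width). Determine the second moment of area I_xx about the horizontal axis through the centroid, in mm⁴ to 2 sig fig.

Treat the section as a set of non-overlapping primitives; coordinates are from the bounding-box lower-left.
Rectangular body: 45 × 120, A = 5 400 mm², y = 60 mm, Ī = 6 480 000 mm⁴.
Semicircular cap: semicircle r = 22.5, A = 795.2 mm², y = 129.5 mm, Ī = 28 130 mm⁴.
Centroid: ȳ = ΣA·y / ΣA = 68.93 mm.
Transfer each piece to the horizontal axis through the centroid using Ī + A·d² with d = y − 68.93:
  rectangular body: d = -8.927 mm → contributes +6 910 364 mm⁴
  semicircular cap: d = 60.62 mm → contributes +2 950 566 mm⁴
Total I = 9 860 930 mm⁴.

I_xx ≈ 9.9 × 10⁶ mm⁴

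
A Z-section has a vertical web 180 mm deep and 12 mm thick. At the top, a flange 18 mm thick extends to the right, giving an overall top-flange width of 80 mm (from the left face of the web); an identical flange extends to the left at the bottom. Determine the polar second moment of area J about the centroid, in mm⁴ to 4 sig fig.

Treat the section as a set of non-overlapping primitives; coordinates are from the bounding-box lower-left.
Web: 12 × 180, A = 2 160 mm², y = 90 mm, Ī = 5 832 000 mm⁴.
Top flange (beyond web): 68 × 18, A = 1 224 mm², y = 171 mm, Ī = 33 048 mm⁴.
Bottom flange (beyond web): 68 × 18, A = 1 224 mm², y = 9 mm, Ī = 33 048 mm⁴.
Centroid: ȳ = ΣA·y / ΣA = 90 mm.
Transfer each piece to the centroidal x-axis using Ī + A·d² with d = y − 90:
  web: d = 0 mm → contributes +5 832 000 mm⁴
  top flange (beyond web): d = 81 mm → contributes +8 063 712 mm⁴
  bottom flange (beyond web): d = -81 mm → contributes +8 063 712 mm⁴
Total I = 21 959 424 mm⁴.
For the y-axis: x̄ = 74 mm.
Repeating about the centroidal y-axis gives I_y = 4 886 016 mm⁴.
Polar second moment: J = I_x + I_y = 26 845 440 mm⁴.

J ≈ 2.685 × 10⁷ mm⁴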